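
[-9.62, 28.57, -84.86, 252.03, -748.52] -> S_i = -9.62*(-2.97)^i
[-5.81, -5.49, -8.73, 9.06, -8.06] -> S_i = Random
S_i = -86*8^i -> [-86, -688, -5504, -44032, -352256]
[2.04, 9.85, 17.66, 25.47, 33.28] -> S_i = 2.04 + 7.81*i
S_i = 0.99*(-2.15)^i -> [0.99, -2.13, 4.58, -9.84, 21.15]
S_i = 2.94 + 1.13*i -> [2.94, 4.07, 5.2, 6.33, 7.46]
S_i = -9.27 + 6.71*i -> [-9.27, -2.56, 4.15, 10.86, 17.57]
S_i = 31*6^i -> [31, 186, 1116, 6696, 40176]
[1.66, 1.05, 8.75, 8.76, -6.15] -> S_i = Random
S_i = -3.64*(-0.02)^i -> [-3.64, 0.07, -0.0, 0.0, -0.0]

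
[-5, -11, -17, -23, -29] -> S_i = -5 + -6*i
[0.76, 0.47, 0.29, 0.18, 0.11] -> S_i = 0.76*0.62^i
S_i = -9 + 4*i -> [-9, -5, -1, 3, 7]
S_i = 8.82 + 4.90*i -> [8.82, 13.72, 18.62, 23.52, 28.42]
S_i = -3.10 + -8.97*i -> [-3.1, -12.07, -21.04, -30.01, -38.98]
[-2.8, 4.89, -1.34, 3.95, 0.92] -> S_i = Random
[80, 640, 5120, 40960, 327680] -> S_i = 80*8^i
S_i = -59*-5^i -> [-59, 295, -1475, 7375, -36875]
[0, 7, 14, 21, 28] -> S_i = 0 + 7*i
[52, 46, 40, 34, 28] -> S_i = 52 + -6*i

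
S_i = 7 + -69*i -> [7, -62, -131, -200, -269]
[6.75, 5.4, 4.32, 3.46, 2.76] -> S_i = 6.75*0.80^i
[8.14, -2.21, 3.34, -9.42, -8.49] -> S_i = Random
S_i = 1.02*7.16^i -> [1.02, 7.3, 52.29, 374.4, 2680.72]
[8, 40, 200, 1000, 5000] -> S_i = 8*5^i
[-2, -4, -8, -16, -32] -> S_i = -2*2^i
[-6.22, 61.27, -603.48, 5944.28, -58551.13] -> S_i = -6.22*(-9.85)^i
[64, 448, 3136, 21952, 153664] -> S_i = 64*7^i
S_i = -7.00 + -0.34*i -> [-7.0, -7.34, -7.68, -8.02, -8.36]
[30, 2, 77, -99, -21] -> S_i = Random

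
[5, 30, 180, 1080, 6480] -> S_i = 5*6^i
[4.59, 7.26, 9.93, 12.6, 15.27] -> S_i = 4.59 + 2.67*i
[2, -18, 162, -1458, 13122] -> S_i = 2*-9^i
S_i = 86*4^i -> [86, 344, 1376, 5504, 22016]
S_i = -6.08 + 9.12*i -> [-6.08, 3.04, 12.16, 21.28, 30.4]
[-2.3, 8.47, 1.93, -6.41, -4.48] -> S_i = Random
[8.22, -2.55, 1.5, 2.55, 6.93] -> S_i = Random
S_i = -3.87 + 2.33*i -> [-3.87, -1.54, 0.79, 3.12, 5.45]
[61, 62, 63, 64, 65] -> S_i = 61 + 1*i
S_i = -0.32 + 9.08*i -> [-0.32, 8.76, 17.84, 26.92, 36.0]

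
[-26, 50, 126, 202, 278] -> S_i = -26 + 76*i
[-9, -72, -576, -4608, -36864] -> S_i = -9*8^i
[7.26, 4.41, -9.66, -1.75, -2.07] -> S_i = Random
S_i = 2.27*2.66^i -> [2.27, 6.04, 16.06, 42.72, 113.65]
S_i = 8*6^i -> [8, 48, 288, 1728, 10368]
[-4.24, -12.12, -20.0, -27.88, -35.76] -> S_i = -4.24 + -7.88*i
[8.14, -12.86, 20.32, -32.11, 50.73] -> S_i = 8.14*(-1.58)^i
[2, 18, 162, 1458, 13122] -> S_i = 2*9^i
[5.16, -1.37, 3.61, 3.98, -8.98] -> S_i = Random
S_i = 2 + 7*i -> [2, 9, 16, 23, 30]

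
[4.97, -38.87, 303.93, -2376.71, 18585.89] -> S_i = 4.97*(-7.82)^i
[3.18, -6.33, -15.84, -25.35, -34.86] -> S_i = 3.18 + -9.51*i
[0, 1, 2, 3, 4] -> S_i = 0 + 1*i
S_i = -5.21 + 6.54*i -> [-5.21, 1.33, 7.87, 14.41, 20.95]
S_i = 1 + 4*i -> [1, 5, 9, 13, 17]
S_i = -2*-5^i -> [-2, 10, -50, 250, -1250]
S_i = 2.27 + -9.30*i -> [2.27, -7.03, -16.33, -25.63, -34.93]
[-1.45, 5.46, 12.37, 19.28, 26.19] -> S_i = -1.45 + 6.91*i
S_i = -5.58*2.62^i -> [-5.58, -14.62, -38.3, -100.35, -262.93]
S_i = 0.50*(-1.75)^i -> [0.5, -0.88, 1.53, -2.68, 4.69]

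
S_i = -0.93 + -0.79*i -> [-0.93, -1.72, -2.51, -3.3, -4.09]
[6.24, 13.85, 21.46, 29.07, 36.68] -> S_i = 6.24 + 7.61*i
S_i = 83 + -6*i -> [83, 77, 71, 65, 59]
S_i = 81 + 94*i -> [81, 175, 269, 363, 457]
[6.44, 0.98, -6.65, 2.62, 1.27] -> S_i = Random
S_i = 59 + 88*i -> [59, 147, 235, 323, 411]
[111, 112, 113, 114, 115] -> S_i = 111 + 1*i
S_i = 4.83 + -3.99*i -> [4.83, 0.84, -3.15, -7.14, -11.13]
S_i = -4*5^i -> [-4, -20, -100, -500, -2500]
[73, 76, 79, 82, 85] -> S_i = 73 + 3*i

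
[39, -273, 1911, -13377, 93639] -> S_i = 39*-7^i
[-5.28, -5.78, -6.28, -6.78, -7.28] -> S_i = -5.28 + -0.50*i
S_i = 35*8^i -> [35, 280, 2240, 17920, 143360]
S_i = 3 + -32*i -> [3, -29, -61, -93, -125]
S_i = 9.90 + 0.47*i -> [9.9, 10.37, 10.84, 11.31, 11.78]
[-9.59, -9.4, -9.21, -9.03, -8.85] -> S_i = -9.59*0.98^i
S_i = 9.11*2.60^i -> [9.11, 23.69, 61.58, 160.12, 416.31]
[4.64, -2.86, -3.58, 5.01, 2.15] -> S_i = Random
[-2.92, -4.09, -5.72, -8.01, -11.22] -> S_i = -2.92*1.40^i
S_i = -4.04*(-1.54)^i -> [-4.04, 6.22, -9.58, 14.76, -22.72]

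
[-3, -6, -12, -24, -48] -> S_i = -3*2^i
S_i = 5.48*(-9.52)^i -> [5.48, -52.17, 496.65, -4728.15, 45012.0]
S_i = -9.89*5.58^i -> [-9.89, -55.19, -307.94, -1718.3, -9588.11]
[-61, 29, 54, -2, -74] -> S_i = Random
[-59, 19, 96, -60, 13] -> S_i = Random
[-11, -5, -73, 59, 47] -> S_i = Random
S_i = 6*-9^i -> [6, -54, 486, -4374, 39366]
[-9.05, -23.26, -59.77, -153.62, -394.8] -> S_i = -9.05*2.57^i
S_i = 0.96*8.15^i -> [0.96, 7.82, 63.77, 519.69, 4235.47]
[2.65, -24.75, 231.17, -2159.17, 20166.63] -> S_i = 2.65*(-9.34)^i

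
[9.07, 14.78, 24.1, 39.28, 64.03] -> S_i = 9.07*1.63^i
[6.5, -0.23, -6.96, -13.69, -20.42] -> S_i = 6.50 + -6.73*i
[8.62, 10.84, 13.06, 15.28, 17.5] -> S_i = 8.62 + 2.22*i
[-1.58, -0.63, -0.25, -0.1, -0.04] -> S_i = -1.58*0.40^i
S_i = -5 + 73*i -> [-5, 68, 141, 214, 287]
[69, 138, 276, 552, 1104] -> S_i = 69*2^i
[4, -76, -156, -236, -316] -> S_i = 4 + -80*i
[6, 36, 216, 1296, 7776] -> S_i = 6*6^i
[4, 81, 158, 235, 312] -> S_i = 4 + 77*i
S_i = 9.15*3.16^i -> [9.15, 28.91, 91.37, 288.72, 912.37]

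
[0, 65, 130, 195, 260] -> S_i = 0 + 65*i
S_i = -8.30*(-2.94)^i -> [-8.3, 24.4, -71.74, 210.92, -620.11]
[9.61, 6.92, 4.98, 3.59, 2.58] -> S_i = 9.61*0.72^i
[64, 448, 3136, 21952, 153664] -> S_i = 64*7^i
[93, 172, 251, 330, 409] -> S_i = 93 + 79*i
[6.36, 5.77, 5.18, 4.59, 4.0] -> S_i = 6.36 + -0.59*i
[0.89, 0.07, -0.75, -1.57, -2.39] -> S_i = 0.89 + -0.82*i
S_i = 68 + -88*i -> [68, -20, -108, -196, -284]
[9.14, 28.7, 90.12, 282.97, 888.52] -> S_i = 9.14*3.14^i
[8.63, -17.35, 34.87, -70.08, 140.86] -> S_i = 8.63*(-2.01)^i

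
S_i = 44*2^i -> [44, 88, 176, 352, 704]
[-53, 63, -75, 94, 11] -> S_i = Random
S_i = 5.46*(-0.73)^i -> [5.46, -3.99, 2.91, -2.12, 1.55]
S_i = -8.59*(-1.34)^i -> [-8.59, 11.51, -15.42, 20.67, -27.7]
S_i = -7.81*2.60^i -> [-7.81, -20.31, -52.8, -137.27, -356.9]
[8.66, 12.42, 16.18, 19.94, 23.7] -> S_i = 8.66 + 3.76*i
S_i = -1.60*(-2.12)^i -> [-1.6, 3.39, -7.19, 15.25, -32.32]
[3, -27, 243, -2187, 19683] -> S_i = 3*-9^i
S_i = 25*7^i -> [25, 175, 1225, 8575, 60025]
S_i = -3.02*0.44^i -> [-3.02, -1.33, -0.58, -0.26, -0.11]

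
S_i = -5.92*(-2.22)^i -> [-5.92, 13.14, -29.18, 64.77, -143.79]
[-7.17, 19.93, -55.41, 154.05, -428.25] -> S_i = -7.17*(-2.78)^i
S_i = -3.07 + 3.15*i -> [-3.07, 0.08, 3.23, 6.38, 9.53]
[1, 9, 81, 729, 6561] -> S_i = 1*9^i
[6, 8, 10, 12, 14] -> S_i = 6 + 2*i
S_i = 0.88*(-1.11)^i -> [0.88, -0.98, 1.08, -1.2, 1.34]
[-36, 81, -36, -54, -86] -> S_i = Random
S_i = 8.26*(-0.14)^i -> [8.26, -1.16, 0.16, -0.02, 0.0]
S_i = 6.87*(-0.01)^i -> [6.87, -0.07, 0.0, -0.0, 0.0]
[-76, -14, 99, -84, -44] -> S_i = Random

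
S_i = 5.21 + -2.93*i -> [5.21, 2.28, -0.65, -3.58, -6.51]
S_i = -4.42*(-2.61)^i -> [-4.42, 11.54, -30.11, 78.59, -205.11]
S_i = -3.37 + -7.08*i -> [-3.37, -10.45, -17.53, -24.61, -31.69]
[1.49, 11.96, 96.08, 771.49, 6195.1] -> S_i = 1.49*8.03^i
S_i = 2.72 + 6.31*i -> [2.72, 9.03, 15.34, 21.65, 27.96]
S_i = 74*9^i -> [74, 666, 5994, 53946, 485514]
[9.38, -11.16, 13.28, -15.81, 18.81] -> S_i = 9.38*(-1.19)^i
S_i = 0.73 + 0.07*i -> [0.73, 0.8, 0.87, 0.94, 1.01]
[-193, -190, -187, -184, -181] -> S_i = -193 + 3*i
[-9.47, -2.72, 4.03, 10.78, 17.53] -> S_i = -9.47 + 6.75*i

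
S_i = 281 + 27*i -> [281, 308, 335, 362, 389]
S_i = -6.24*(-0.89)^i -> [-6.24, 5.55, -4.94, 4.4, -3.92]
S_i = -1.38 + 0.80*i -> [-1.38, -0.58, 0.22, 1.02, 1.82]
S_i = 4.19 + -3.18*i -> [4.19, 1.01, -2.17, -5.35, -8.53]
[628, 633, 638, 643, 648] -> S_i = 628 + 5*i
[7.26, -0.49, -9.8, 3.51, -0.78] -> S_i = Random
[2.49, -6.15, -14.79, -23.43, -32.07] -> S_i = 2.49 + -8.64*i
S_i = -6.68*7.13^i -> [-6.68, -47.63, -339.59, -2421.28, -17263.73]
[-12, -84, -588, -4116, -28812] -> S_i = -12*7^i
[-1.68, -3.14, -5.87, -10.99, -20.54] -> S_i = -1.68*1.87^i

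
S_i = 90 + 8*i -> [90, 98, 106, 114, 122]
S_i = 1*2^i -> [1, 2, 4, 8, 16]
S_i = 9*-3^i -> [9, -27, 81, -243, 729]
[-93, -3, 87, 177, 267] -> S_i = -93 + 90*i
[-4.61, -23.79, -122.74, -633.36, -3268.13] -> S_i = -4.61*5.16^i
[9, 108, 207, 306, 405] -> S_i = 9 + 99*i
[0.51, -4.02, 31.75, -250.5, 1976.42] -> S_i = 0.51*(-7.89)^i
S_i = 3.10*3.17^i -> [3.1, 9.83, 31.15, 98.75, 313.04]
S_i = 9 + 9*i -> [9, 18, 27, 36, 45]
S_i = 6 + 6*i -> [6, 12, 18, 24, 30]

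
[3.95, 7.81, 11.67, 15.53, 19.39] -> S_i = 3.95 + 3.86*i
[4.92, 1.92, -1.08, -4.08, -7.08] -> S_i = 4.92 + -3.00*i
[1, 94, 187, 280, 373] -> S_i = 1 + 93*i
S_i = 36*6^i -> [36, 216, 1296, 7776, 46656]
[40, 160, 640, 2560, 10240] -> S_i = 40*4^i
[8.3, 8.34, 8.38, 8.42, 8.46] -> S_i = 8.30 + 0.04*i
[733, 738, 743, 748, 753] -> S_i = 733 + 5*i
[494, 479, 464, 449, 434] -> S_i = 494 + -15*i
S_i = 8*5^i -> [8, 40, 200, 1000, 5000]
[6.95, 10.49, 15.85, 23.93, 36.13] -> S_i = 6.95*1.51^i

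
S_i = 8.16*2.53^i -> [8.16, 20.64, 52.23, 132.15, 334.33]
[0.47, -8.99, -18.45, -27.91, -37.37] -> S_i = 0.47 + -9.46*i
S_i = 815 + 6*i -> [815, 821, 827, 833, 839]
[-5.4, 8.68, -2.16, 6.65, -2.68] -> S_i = Random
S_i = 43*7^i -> [43, 301, 2107, 14749, 103243]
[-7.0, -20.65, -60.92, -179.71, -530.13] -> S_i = -7.00*2.95^i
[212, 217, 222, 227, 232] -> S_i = 212 + 5*i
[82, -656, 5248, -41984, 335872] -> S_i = 82*-8^i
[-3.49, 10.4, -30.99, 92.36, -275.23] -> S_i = -3.49*(-2.98)^i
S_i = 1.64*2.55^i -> [1.64, 4.18, 10.66, 27.19, 69.34]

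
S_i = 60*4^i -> [60, 240, 960, 3840, 15360]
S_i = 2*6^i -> [2, 12, 72, 432, 2592]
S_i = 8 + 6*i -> [8, 14, 20, 26, 32]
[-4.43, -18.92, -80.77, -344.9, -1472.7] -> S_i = -4.43*4.27^i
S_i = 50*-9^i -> [50, -450, 4050, -36450, 328050]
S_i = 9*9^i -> [9, 81, 729, 6561, 59049]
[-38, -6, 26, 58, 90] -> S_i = -38 + 32*i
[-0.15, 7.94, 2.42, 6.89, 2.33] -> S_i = Random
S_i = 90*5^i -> [90, 450, 2250, 11250, 56250]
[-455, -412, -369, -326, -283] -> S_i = -455 + 43*i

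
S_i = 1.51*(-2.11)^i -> [1.51, -3.19, 6.72, -14.18, 29.93]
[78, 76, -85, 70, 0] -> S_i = Random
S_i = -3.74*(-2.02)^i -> [-3.74, 7.55, -15.26, 30.83, -62.27]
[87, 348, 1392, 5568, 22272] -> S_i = 87*4^i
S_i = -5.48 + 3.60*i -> [-5.48, -1.88, 1.72, 5.32, 8.92]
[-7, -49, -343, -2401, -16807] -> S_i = -7*7^i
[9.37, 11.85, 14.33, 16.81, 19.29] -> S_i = 9.37 + 2.48*i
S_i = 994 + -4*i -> [994, 990, 986, 982, 978]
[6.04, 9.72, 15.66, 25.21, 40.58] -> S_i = 6.04*1.61^i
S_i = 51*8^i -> [51, 408, 3264, 26112, 208896]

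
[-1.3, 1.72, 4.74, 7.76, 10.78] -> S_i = -1.30 + 3.02*i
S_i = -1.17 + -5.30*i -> [-1.17, -6.47, -11.77, -17.07, -22.37]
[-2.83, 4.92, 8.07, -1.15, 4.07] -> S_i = Random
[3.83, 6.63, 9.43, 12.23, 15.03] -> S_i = 3.83 + 2.80*i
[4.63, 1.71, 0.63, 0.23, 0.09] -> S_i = 4.63*0.37^i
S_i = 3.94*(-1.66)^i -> [3.94, -6.54, 10.86, -18.02, 29.92]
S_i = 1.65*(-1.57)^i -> [1.65, -2.59, 4.07, -6.39, 10.02]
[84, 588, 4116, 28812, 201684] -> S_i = 84*7^i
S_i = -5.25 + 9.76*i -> [-5.25, 4.51, 14.27, 24.03, 33.79]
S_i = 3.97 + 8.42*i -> [3.97, 12.39, 20.81, 29.23, 37.65]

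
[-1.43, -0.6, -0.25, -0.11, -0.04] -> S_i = -1.43*0.42^i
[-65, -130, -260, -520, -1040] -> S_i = -65*2^i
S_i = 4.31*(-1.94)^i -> [4.31, -8.36, 16.22, -31.47, 61.05]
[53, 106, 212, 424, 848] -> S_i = 53*2^i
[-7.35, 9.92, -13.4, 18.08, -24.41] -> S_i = -7.35*(-1.35)^i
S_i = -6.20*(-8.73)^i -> [-6.2, 54.13, -472.52, 4125.1, -36012.12]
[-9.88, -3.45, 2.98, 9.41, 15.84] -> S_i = -9.88 + 6.43*i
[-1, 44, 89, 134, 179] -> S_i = -1 + 45*i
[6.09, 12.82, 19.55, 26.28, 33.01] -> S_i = 6.09 + 6.73*i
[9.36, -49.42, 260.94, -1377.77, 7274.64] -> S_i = 9.36*(-5.28)^i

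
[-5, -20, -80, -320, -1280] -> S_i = -5*4^i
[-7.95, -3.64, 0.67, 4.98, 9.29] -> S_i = -7.95 + 4.31*i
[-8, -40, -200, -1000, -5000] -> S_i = -8*5^i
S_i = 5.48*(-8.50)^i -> [5.48, -46.58, 395.93, -3365.4, 28605.94]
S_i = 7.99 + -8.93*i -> [7.99, -0.94, -9.87, -18.8, -27.73]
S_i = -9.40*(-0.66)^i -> [-9.4, 6.2, -4.09, 2.7, -1.78]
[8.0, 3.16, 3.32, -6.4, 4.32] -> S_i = Random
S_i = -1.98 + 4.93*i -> [-1.98, 2.95, 7.88, 12.81, 17.74]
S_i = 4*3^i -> [4, 12, 36, 108, 324]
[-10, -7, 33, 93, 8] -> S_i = Random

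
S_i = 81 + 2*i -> [81, 83, 85, 87, 89]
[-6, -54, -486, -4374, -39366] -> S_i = -6*9^i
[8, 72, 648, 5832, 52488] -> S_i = 8*9^i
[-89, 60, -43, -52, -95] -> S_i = Random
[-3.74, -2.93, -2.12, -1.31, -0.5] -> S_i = -3.74 + 0.81*i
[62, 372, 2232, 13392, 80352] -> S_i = 62*6^i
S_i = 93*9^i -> [93, 837, 7533, 67797, 610173]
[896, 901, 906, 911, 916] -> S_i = 896 + 5*i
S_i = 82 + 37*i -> [82, 119, 156, 193, 230]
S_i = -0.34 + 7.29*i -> [-0.34, 6.95, 14.24, 21.53, 28.82]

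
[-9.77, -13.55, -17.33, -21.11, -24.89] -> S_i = -9.77 + -3.78*i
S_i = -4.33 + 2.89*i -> [-4.33, -1.44, 1.45, 4.34, 7.23]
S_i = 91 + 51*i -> [91, 142, 193, 244, 295]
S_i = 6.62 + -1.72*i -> [6.62, 4.9, 3.18, 1.46, -0.26]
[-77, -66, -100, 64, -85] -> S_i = Random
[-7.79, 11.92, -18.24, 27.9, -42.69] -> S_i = -7.79*(-1.53)^i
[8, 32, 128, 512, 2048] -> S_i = 8*4^i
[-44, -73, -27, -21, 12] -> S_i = Random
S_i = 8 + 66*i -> [8, 74, 140, 206, 272]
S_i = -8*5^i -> [-8, -40, -200, -1000, -5000]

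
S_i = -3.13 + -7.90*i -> [-3.13, -11.03, -18.93, -26.83, -34.73]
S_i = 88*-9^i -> [88, -792, 7128, -64152, 577368]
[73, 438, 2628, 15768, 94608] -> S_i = 73*6^i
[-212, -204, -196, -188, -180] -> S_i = -212 + 8*i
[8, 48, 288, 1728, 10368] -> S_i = 8*6^i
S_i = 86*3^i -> [86, 258, 774, 2322, 6966]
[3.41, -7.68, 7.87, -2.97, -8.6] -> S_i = Random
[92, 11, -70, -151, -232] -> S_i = 92 + -81*i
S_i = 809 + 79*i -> [809, 888, 967, 1046, 1125]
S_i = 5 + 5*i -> [5, 10, 15, 20, 25]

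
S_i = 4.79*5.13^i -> [4.79, 24.57, 126.06, 646.68, 3317.45]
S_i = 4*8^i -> [4, 32, 256, 2048, 16384]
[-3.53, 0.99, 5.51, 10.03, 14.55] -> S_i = -3.53 + 4.52*i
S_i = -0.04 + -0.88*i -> [-0.04, -0.92, -1.8, -2.68, -3.56]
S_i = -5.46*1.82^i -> [-5.46, -9.94, -18.09, -32.92, -59.91]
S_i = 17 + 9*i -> [17, 26, 35, 44, 53]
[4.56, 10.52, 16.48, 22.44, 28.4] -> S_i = 4.56 + 5.96*i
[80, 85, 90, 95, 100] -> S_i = 80 + 5*i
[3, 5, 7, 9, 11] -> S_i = 3 + 2*i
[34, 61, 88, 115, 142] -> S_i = 34 + 27*i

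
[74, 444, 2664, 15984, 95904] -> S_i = 74*6^i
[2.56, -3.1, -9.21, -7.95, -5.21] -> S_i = Random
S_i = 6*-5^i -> [6, -30, 150, -750, 3750]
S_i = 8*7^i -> [8, 56, 392, 2744, 19208]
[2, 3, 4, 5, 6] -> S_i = 2 + 1*i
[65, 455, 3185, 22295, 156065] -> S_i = 65*7^i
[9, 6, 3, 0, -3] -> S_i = 9 + -3*i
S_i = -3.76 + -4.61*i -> [-3.76, -8.37, -12.98, -17.59, -22.2]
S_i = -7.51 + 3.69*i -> [-7.51, -3.82, -0.13, 3.56, 7.25]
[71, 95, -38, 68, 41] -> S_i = Random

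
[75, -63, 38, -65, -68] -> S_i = Random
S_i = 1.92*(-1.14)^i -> [1.92, -2.19, 2.5, -2.84, 3.24]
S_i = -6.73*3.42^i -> [-6.73, -23.02, -78.72, -269.21, -920.7]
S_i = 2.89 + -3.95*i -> [2.89, -1.06, -5.01, -8.96, -12.91]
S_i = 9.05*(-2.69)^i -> [9.05, -24.34, 65.49, -176.16, 473.87]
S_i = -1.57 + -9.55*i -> [-1.57, -11.12, -20.67, -30.22, -39.77]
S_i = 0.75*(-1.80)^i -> [0.75, -1.35, 2.43, -4.37, 7.87]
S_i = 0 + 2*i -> [0, 2, 4, 6, 8]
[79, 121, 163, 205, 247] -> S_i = 79 + 42*i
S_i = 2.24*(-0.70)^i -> [2.24, -1.57, 1.1, -0.77, 0.54]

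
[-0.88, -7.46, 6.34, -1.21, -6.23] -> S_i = Random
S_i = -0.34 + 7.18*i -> [-0.34, 6.84, 14.02, 21.2, 28.38]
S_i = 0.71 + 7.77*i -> [0.71, 8.48, 16.25, 24.02, 31.79]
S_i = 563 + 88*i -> [563, 651, 739, 827, 915]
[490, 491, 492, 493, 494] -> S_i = 490 + 1*i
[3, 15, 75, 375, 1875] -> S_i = 3*5^i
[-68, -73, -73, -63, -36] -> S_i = Random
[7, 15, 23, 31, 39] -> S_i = 7 + 8*i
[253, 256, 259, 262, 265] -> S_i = 253 + 3*i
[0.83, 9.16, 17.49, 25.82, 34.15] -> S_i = 0.83 + 8.33*i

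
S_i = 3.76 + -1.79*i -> [3.76, 1.97, 0.18, -1.61, -3.4]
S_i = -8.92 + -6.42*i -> [-8.92, -15.34, -21.76, -28.18, -34.6]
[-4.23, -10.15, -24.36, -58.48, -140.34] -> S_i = -4.23*2.40^i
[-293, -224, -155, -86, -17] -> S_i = -293 + 69*i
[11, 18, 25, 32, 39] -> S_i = 11 + 7*i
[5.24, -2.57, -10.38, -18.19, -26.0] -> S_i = 5.24 + -7.81*i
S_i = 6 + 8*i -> [6, 14, 22, 30, 38]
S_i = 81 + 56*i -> [81, 137, 193, 249, 305]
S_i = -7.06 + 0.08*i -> [-7.06, -6.98, -6.9, -6.82, -6.74]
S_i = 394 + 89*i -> [394, 483, 572, 661, 750]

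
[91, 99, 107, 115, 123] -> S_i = 91 + 8*i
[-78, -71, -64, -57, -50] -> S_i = -78 + 7*i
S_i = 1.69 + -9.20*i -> [1.69, -7.51, -16.71, -25.91, -35.11]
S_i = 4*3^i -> [4, 12, 36, 108, 324]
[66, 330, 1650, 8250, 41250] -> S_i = 66*5^i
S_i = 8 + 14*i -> [8, 22, 36, 50, 64]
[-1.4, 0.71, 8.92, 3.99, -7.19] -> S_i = Random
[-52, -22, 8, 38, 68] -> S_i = -52 + 30*i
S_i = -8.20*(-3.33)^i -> [-8.2, 27.31, -90.93, 302.79, -1008.3]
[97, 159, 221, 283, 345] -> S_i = 97 + 62*i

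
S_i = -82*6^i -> [-82, -492, -2952, -17712, -106272]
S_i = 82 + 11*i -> [82, 93, 104, 115, 126]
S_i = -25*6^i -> [-25, -150, -900, -5400, -32400]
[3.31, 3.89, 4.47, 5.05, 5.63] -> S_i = 3.31 + 0.58*i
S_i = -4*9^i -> [-4, -36, -324, -2916, -26244]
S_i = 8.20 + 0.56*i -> [8.2, 8.76, 9.32, 9.88, 10.44]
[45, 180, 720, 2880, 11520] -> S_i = 45*4^i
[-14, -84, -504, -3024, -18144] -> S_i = -14*6^i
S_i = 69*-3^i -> [69, -207, 621, -1863, 5589]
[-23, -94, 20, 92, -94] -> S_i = Random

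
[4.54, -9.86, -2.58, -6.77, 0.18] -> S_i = Random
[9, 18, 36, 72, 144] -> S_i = 9*2^i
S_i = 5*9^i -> [5, 45, 405, 3645, 32805]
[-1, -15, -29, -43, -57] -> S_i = -1 + -14*i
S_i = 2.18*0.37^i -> [2.18, 0.81, 0.3, 0.11, 0.04]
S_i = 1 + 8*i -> [1, 9, 17, 25, 33]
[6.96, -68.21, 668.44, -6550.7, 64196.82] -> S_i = 6.96*(-9.80)^i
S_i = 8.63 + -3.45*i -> [8.63, 5.18, 1.73, -1.72, -5.17]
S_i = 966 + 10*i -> [966, 976, 986, 996, 1006]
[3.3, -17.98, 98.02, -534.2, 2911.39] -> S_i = 3.30*(-5.45)^i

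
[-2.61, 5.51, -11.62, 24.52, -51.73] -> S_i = -2.61*(-2.11)^i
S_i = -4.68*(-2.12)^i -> [-4.68, 9.92, -21.03, 44.59, -94.53]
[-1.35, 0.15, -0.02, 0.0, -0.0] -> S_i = -1.35*(-0.11)^i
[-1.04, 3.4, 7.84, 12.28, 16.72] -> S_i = -1.04 + 4.44*i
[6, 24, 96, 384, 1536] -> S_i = 6*4^i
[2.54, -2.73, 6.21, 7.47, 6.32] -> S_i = Random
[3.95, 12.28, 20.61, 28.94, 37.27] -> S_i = 3.95 + 8.33*i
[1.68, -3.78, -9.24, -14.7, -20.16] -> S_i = 1.68 + -5.46*i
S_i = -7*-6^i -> [-7, 42, -252, 1512, -9072]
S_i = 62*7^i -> [62, 434, 3038, 21266, 148862]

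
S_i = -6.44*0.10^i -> [-6.44, -0.64, -0.06, -0.01, -0.0]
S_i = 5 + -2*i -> [5, 3, 1, -1, -3]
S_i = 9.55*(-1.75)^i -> [9.55, -16.71, 29.25, -51.18, 89.57]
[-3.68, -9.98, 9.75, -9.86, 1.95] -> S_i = Random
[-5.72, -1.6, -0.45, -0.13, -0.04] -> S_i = -5.72*0.28^i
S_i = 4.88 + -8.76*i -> [4.88, -3.88, -12.64, -21.4, -30.16]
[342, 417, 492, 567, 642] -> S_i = 342 + 75*i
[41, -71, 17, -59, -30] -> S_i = Random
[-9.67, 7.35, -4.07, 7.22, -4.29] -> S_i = Random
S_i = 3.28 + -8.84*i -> [3.28, -5.56, -14.4, -23.24, -32.08]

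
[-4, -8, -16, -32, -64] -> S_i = -4*2^i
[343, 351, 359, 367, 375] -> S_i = 343 + 8*i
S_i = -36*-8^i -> [-36, 288, -2304, 18432, -147456]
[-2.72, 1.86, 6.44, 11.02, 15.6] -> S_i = -2.72 + 4.58*i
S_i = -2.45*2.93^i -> [-2.45, -7.18, -21.03, -61.63, -180.57]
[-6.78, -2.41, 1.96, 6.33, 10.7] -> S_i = -6.78 + 4.37*i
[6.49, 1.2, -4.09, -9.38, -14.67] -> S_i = 6.49 + -5.29*i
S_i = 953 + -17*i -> [953, 936, 919, 902, 885]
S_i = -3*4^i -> [-3, -12, -48, -192, -768]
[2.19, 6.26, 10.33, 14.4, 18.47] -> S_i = 2.19 + 4.07*i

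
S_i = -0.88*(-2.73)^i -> [-0.88, 2.4, -6.56, 17.9, -48.88]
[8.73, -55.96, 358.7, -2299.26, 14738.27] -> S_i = 8.73*(-6.41)^i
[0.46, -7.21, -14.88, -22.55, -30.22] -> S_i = 0.46 + -7.67*i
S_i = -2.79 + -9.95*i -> [-2.79, -12.74, -22.69, -32.64, -42.59]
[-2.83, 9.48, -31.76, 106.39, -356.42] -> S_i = -2.83*(-3.35)^i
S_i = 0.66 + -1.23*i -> [0.66, -0.57, -1.8, -3.03, -4.26]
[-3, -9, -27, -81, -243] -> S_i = -3*3^i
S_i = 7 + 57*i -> [7, 64, 121, 178, 235]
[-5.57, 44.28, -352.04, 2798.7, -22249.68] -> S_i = -5.57*(-7.95)^i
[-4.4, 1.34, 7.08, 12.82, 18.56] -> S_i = -4.40 + 5.74*i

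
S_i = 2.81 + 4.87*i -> [2.81, 7.68, 12.55, 17.42, 22.29]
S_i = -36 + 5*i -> [-36, -31, -26, -21, -16]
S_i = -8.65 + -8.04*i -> [-8.65, -16.69, -24.73, -32.77, -40.81]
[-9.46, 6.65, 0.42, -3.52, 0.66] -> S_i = Random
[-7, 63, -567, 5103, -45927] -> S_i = -7*-9^i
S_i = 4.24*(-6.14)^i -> [4.24, -26.03, 159.85, -981.46, 6026.14]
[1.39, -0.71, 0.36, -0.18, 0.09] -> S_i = 1.39*(-0.51)^i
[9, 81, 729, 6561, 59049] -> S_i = 9*9^i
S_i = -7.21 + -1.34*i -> [-7.21, -8.55, -9.89, -11.23, -12.57]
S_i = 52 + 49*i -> [52, 101, 150, 199, 248]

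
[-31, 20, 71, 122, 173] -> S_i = -31 + 51*i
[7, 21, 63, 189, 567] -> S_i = 7*3^i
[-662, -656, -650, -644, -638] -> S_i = -662 + 6*i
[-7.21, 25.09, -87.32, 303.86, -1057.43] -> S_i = -7.21*(-3.48)^i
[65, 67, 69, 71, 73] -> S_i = 65 + 2*i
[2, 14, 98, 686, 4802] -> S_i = 2*7^i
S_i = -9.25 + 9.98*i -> [-9.25, 0.73, 10.71, 20.69, 30.67]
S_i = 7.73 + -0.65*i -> [7.73, 7.08, 6.43, 5.78, 5.13]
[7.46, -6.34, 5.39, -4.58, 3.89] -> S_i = 7.46*(-0.85)^i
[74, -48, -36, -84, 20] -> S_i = Random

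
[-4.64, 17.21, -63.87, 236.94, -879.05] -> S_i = -4.64*(-3.71)^i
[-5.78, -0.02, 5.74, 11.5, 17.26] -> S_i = -5.78 + 5.76*i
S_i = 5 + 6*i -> [5, 11, 17, 23, 29]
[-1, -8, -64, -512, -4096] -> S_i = -1*8^i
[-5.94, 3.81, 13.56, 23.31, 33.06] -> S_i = -5.94 + 9.75*i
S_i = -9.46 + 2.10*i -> [-9.46, -7.36, -5.26, -3.16, -1.06]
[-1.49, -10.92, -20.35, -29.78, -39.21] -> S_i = -1.49 + -9.43*i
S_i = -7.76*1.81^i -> [-7.76, -14.05, -25.42, -46.01, -83.29]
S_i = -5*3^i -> [-5, -15, -45, -135, -405]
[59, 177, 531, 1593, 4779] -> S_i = 59*3^i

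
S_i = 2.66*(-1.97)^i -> [2.66, -5.24, 10.32, -20.34, 40.06]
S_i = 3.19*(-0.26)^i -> [3.19, -0.83, 0.22, -0.06, 0.01]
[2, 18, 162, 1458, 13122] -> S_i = 2*9^i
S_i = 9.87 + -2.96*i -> [9.87, 6.91, 3.95, 0.99, -1.97]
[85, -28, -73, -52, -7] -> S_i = Random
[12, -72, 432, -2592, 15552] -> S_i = 12*-6^i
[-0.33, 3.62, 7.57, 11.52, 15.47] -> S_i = -0.33 + 3.95*i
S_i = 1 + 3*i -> [1, 4, 7, 10, 13]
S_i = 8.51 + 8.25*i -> [8.51, 16.76, 25.01, 33.26, 41.51]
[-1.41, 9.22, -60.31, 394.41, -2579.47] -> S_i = -1.41*(-6.54)^i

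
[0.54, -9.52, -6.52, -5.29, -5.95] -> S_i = Random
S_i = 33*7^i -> [33, 231, 1617, 11319, 79233]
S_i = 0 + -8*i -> [0, -8, -16, -24, -32]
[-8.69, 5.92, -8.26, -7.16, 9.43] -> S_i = Random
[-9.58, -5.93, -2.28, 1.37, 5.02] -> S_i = -9.58 + 3.65*i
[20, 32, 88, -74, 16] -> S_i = Random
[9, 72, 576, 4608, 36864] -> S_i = 9*8^i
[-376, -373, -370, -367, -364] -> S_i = -376 + 3*i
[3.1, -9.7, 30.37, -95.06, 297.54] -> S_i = 3.10*(-3.13)^i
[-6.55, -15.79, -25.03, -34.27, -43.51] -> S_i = -6.55 + -9.24*i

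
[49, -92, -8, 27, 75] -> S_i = Random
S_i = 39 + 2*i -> [39, 41, 43, 45, 47]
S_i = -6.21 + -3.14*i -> [-6.21, -9.35, -12.49, -15.63, -18.77]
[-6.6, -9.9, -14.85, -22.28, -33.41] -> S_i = -6.60*1.50^i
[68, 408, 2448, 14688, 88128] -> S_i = 68*6^i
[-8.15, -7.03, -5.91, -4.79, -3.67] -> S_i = -8.15 + 1.12*i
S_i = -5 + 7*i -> [-5, 2, 9, 16, 23]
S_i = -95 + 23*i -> [-95, -72, -49, -26, -3]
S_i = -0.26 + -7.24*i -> [-0.26, -7.5, -14.74, -21.98, -29.22]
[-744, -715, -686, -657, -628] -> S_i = -744 + 29*i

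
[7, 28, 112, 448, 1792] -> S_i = 7*4^i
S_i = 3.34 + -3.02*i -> [3.34, 0.32, -2.7, -5.72, -8.74]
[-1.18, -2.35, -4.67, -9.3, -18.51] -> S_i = -1.18*1.99^i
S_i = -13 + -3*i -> [-13, -16, -19, -22, -25]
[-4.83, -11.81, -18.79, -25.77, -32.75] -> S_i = -4.83 + -6.98*i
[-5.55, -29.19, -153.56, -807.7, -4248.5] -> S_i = -5.55*5.26^i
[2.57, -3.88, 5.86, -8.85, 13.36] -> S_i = 2.57*(-1.51)^i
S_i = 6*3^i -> [6, 18, 54, 162, 486]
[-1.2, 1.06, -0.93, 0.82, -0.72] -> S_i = -1.20*(-0.88)^i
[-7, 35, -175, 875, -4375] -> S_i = -7*-5^i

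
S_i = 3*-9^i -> [3, -27, 243, -2187, 19683]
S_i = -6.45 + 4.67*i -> [-6.45, -1.78, 2.89, 7.56, 12.23]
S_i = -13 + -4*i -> [-13, -17, -21, -25, -29]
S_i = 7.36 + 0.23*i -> [7.36, 7.59, 7.82, 8.05, 8.28]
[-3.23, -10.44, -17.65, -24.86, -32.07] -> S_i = -3.23 + -7.21*i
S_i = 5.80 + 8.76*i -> [5.8, 14.56, 23.32, 32.08, 40.84]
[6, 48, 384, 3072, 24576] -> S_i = 6*8^i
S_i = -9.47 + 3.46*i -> [-9.47, -6.01, -2.55, 0.91, 4.37]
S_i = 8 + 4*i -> [8, 12, 16, 20, 24]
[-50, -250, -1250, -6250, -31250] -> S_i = -50*5^i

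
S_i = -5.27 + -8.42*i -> [-5.27, -13.69, -22.11, -30.53, -38.95]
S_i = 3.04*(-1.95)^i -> [3.04, -5.93, 11.56, -22.54, 43.96]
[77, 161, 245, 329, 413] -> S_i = 77 + 84*i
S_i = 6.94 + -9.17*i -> [6.94, -2.23, -11.4, -20.57, -29.74]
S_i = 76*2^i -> [76, 152, 304, 608, 1216]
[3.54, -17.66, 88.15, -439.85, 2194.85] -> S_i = 3.54*(-4.99)^i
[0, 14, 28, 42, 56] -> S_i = 0 + 14*i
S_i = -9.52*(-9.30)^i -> [-9.52, 88.54, -823.38, 7657.48, -71214.55]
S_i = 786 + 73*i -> [786, 859, 932, 1005, 1078]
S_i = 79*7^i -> [79, 553, 3871, 27097, 189679]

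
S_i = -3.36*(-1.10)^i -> [-3.36, 3.7, -4.07, 4.47, -4.92]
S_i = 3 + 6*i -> [3, 9, 15, 21, 27]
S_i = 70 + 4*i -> [70, 74, 78, 82, 86]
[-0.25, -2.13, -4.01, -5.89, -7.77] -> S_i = -0.25 + -1.88*i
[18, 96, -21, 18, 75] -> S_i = Random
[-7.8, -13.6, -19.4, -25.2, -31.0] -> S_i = -7.80 + -5.80*i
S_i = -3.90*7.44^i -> [-3.9, -29.02, -215.88, -1606.14, -11949.68]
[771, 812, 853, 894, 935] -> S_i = 771 + 41*i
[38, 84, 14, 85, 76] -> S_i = Random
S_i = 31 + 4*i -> [31, 35, 39, 43, 47]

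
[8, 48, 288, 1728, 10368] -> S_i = 8*6^i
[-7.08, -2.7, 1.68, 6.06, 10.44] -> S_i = -7.08 + 4.38*i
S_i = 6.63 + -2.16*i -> [6.63, 4.47, 2.31, 0.15, -2.01]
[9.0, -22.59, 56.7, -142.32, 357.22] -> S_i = 9.00*(-2.51)^i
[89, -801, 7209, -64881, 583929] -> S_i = 89*-9^i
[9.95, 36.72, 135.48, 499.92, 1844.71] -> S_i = 9.95*3.69^i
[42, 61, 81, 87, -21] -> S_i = Random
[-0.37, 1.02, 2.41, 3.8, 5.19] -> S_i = -0.37 + 1.39*i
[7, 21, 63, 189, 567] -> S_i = 7*3^i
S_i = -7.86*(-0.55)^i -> [-7.86, 4.32, -2.38, 1.31, -0.72]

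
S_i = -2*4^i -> [-2, -8, -32, -128, -512]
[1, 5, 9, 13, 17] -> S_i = 1 + 4*i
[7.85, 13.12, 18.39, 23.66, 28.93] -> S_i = 7.85 + 5.27*i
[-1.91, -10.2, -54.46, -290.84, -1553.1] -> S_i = -1.91*5.34^i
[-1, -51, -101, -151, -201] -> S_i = -1 + -50*i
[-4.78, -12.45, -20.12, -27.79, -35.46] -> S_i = -4.78 + -7.67*i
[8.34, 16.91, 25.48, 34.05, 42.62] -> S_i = 8.34 + 8.57*i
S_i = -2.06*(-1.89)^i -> [-2.06, 3.89, -7.36, 13.91, -26.29]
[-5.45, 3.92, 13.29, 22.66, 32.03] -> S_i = -5.45 + 9.37*i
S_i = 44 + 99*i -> [44, 143, 242, 341, 440]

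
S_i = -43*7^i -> [-43, -301, -2107, -14749, -103243]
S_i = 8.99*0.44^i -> [8.99, 3.96, 1.74, 0.77, 0.34]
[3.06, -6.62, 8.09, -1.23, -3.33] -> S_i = Random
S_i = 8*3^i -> [8, 24, 72, 216, 648]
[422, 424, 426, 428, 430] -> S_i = 422 + 2*i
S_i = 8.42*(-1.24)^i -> [8.42, -10.44, 12.95, -16.05, 19.91]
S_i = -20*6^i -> [-20, -120, -720, -4320, -25920]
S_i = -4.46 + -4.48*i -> [-4.46, -8.94, -13.42, -17.9, -22.38]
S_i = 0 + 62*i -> [0, 62, 124, 186, 248]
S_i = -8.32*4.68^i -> [-8.32, -38.94, -182.23, -852.83, -3991.23]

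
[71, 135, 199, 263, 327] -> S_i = 71 + 64*i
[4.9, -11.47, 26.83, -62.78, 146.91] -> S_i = 4.90*(-2.34)^i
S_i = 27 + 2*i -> [27, 29, 31, 33, 35]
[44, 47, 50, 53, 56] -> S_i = 44 + 3*i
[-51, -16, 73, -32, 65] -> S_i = Random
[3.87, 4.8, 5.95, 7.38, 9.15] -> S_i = 3.87*1.24^i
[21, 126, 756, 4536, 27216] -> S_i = 21*6^i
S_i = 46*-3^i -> [46, -138, 414, -1242, 3726]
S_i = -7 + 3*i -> [-7, -4, -1, 2, 5]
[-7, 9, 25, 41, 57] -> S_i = -7 + 16*i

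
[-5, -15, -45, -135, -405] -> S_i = -5*3^i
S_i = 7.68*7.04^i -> [7.68, 54.07, 380.63, 2679.66, 18864.78]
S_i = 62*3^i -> [62, 186, 558, 1674, 5022]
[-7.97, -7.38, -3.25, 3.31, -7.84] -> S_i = Random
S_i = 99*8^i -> [99, 792, 6336, 50688, 405504]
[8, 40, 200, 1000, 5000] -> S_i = 8*5^i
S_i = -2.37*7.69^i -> [-2.37, -18.23, -140.15, -1077.77, -8288.08]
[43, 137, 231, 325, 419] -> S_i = 43 + 94*i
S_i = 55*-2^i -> [55, -110, 220, -440, 880]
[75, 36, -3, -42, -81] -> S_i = 75 + -39*i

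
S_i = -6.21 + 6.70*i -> [-6.21, 0.49, 7.19, 13.89, 20.59]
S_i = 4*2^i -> [4, 8, 16, 32, 64]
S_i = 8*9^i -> [8, 72, 648, 5832, 52488]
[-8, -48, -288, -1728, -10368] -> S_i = -8*6^i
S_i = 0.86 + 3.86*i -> [0.86, 4.72, 8.58, 12.44, 16.3]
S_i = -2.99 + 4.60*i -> [-2.99, 1.61, 6.21, 10.81, 15.41]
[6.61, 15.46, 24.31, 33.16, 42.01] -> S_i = 6.61 + 8.85*i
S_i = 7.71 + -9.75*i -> [7.71, -2.04, -11.79, -21.54, -31.29]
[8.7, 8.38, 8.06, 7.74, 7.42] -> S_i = 8.70 + -0.32*i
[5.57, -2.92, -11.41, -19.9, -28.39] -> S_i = 5.57 + -8.49*i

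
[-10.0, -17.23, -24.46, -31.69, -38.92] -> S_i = -10.00 + -7.23*i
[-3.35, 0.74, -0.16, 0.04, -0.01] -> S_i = -3.35*(-0.22)^i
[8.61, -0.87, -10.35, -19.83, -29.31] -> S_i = 8.61 + -9.48*i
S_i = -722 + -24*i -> [-722, -746, -770, -794, -818]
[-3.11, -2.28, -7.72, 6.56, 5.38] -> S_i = Random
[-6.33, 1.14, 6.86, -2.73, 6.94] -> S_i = Random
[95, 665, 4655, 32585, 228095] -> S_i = 95*7^i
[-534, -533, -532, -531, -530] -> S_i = -534 + 1*i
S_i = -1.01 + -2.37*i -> [-1.01, -3.38, -5.75, -8.12, -10.49]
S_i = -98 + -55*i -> [-98, -153, -208, -263, -318]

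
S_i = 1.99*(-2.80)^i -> [1.99, -5.57, 15.6, -43.68, 122.32]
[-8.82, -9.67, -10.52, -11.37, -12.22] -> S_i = -8.82 + -0.85*i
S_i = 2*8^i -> [2, 16, 128, 1024, 8192]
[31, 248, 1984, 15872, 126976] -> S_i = 31*8^i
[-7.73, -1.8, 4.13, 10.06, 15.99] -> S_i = -7.73 + 5.93*i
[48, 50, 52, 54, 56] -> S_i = 48 + 2*i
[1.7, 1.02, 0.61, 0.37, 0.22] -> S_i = 1.70*0.60^i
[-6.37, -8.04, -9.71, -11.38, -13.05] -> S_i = -6.37 + -1.67*i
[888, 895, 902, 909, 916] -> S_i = 888 + 7*i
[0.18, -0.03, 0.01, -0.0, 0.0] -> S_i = 0.18*(-0.18)^i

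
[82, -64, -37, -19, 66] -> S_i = Random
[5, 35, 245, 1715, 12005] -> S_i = 5*7^i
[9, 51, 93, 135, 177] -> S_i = 9 + 42*i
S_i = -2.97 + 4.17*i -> [-2.97, 1.2, 5.37, 9.54, 13.71]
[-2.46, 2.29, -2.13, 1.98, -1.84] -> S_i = -2.46*(-0.93)^i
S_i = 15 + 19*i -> [15, 34, 53, 72, 91]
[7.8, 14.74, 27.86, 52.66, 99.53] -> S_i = 7.80*1.89^i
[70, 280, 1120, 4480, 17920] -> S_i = 70*4^i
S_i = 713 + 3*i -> [713, 716, 719, 722, 725]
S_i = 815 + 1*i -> [815, 816, 817, 818, 819]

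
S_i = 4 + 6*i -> [4, 10, 16, 22, 28]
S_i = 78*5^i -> [78, 390, 1950, 9750, 48750]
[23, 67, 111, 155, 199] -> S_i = 23 + 44*i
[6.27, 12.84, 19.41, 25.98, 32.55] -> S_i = 6.27 + 6.57*i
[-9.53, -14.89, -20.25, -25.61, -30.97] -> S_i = -9.53 + -5.36*i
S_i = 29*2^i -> [29, 58, 116, 232, 464]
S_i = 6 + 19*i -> [6, 25, 44, 63, 82]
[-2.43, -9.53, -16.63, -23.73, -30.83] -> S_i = -2.43 + -7.10*i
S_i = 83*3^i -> [83, 249, 747, 2241, 6723]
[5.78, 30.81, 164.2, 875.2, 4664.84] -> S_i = 5.78*5.33^i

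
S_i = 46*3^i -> [46, 138, 414, 1242, 3726]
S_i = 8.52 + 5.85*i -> [8.52, 14.37, 20.22, 26.07, 31.92]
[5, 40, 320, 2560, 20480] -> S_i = 5*8^i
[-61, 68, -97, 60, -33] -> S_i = Random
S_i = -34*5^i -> [-34, -170, -850, -4250, -21250]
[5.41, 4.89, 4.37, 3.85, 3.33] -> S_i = 5.41 + -0.52*i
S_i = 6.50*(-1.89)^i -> [6.5, -12.28, 23.22, -43.88, 82.94]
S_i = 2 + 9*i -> [2, 11, 20, 29, 38]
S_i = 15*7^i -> [15, 105, 735, 5145, 36015]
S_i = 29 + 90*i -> [29, 119, 209, 299, 389]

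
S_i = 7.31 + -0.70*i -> [7.31, 6.61, 5.91, 5.21, 4.51]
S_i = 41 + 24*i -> [41, 65, 89, 113, 137]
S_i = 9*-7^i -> [9, -63, 441, -3087, 21609]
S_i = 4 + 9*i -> [4, 13, 22, 31, 40]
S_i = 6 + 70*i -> [6, 76, 146, 216, 286]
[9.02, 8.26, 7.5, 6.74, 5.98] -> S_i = 9.02 + -0.76*i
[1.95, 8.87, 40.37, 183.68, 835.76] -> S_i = 1.95*4.55^i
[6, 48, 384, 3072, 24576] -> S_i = 6*8^i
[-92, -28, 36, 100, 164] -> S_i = -92 + 64*i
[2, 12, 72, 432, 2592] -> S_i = 2*6^i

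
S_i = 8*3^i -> [8, 24, 72, 216, 648]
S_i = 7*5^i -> [7, 35, 175, 875, 4375]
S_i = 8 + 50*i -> [8, 58, 108, 158, 208]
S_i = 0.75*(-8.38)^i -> [0.75, -6.28, 52.67, -441.36, 3698.6]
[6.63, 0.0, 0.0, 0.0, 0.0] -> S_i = 6.63*0.00^i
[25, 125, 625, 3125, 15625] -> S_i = 25*5^i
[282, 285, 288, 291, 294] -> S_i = 282 + 3*i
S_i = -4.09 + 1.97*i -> [-4.09, -2.12, -0.15, 1.82, 3.79]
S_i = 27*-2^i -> [27, -54, 108, -216, 432]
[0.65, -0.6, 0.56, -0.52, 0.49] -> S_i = 0.65*(-0.93)^i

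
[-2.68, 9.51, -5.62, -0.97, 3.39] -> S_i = Random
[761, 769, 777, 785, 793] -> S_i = 761 + 8*i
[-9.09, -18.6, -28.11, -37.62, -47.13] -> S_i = -9.09 + -9.51*i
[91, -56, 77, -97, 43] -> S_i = Random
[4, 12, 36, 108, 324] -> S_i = 4*3^i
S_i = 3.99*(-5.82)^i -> [3.99, -23.22, 135.15, -786.58, 4577.88]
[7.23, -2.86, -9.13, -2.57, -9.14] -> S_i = Random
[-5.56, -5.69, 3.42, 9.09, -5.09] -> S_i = Random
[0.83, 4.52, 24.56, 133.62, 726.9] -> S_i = 0.83*5.44^i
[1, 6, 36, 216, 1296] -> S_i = 1*6^i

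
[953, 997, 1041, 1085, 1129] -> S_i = 953 + 44*i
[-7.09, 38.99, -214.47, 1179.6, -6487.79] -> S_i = -7.09*(-5.50)^i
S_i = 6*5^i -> [6, 30, 150, 750, 3750]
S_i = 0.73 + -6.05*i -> [0.73, -5.32, -11.37, -17.42, -23.47]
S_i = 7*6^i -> [7, 42, 252, 1512, 9072]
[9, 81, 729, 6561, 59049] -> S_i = 9*9^i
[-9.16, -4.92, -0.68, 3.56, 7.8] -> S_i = -9.16 + 4.24*i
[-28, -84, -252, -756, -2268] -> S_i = -28*3^i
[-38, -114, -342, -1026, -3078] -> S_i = -38*3^i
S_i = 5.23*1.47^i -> [5.23, 7.69, 11.3, 16.61, 24.42]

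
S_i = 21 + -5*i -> [21, 16, 11, 6, 1]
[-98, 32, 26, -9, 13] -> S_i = Random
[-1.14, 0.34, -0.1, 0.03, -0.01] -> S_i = -1.14*(-0.30)^i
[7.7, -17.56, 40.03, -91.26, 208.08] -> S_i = 7.70*(-2.28)^i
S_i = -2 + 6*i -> [-2, 4, 10, 16, 22]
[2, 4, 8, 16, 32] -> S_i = 2*2^i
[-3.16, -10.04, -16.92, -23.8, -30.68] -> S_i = -3.16 + -6.88*i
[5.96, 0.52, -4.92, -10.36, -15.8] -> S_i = 5.96 + -5.44*i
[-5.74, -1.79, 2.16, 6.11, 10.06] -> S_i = -5.74 + 3.95*i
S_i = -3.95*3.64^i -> [-3.95, -14.38, -52.34, -190.5, -693.43]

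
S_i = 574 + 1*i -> [574, 575, 576, 577, 578]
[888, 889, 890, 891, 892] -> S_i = 888 + 1*i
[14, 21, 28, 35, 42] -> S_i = 14 + 7*i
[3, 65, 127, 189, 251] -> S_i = 3 + 62*i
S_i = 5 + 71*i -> [5, 76, 147, 218, 289]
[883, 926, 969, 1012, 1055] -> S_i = 883 + 43*i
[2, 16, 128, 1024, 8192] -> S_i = 2*8^i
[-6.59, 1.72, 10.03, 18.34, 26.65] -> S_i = -6.59 + 8.31*i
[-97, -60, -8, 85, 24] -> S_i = Random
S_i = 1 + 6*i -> [1, 7, 13, 19, 25]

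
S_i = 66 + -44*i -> [66, 22, -22, -66, -110]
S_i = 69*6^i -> [69, 414, 2484, 14904, 89424]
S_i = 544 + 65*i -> [544, 609, 674, 739, 804]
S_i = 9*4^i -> [9, 36, 144, 576, 2304]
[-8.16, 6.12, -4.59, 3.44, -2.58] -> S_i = -8.16*(-0.75)^i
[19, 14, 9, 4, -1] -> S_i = 19 + -5*i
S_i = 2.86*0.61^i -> [2.86, 1.74, 1.06, 0.65, 0.4]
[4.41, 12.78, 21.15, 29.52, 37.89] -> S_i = 4.41 + 8.37*i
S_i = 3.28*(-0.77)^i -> [3.28, -2.53, 1.94, -1.5, 1.15]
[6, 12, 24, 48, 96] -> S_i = 6*2^i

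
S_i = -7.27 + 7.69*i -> [-7.27, 0.42, 8.11, 15.8, 23.49]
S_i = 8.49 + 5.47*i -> [8.49, 13.96, 19.43, 24.9, 30.37]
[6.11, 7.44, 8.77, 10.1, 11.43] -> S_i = 6.11 + 1.33*i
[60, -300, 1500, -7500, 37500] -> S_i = 60*-5^i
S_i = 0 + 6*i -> [0, 6, 12, 18, 24]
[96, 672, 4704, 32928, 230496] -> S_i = 96*7^i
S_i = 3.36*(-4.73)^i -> [3.36, -15.89, 75.17, -355.57, 1681.84]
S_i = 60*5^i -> [60, 300, 1500, 7500, 37500]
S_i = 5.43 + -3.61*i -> [5.43, 1.82, -1.79, -5.4, -9.01]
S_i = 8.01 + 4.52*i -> [8.01, 12.53, 17.05, 21.57, 26.09]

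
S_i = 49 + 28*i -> [49, 77, 105, 133, 161]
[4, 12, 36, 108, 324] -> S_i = 4*3^i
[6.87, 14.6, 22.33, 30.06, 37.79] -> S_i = 6.87 + 7.73*i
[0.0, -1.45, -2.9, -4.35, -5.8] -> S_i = 0.00 + -1.45*i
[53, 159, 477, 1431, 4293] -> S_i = 53*3^i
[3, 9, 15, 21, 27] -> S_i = 3 + 6*i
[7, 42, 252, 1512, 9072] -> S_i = 7*6^i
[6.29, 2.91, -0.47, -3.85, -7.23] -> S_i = 6.29 + -3.38*i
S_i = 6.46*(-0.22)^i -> [6.46, -1.42, 0.31, -0.07, 0.02]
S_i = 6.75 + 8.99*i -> [6.75, 15.74, 24.73, 33.72, 42.71]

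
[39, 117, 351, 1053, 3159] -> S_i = 39*3^i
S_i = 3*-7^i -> [3, -21, 147, -1029, 7203]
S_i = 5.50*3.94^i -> [5.5, 21.67, 85.38, 336.4, 1325.4]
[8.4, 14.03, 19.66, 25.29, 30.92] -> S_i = 8.40 + 5.63*i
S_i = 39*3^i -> [39, 117, 351, 1053, 3159]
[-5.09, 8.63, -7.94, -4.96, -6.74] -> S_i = Random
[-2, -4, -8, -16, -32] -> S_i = -2*2^i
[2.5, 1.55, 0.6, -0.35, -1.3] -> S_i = 2.50 + -0.95*i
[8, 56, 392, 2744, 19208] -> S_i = 8*7^i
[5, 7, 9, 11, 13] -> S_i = 5 + 2*i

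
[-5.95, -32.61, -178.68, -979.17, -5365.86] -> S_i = -5.95*5.48^i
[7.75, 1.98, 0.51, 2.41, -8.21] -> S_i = Random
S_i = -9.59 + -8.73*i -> [-9.59, -18.32, -27.05, -35.78, -44.51]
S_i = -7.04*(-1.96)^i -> [-7.04, 13.8, -27.04, 53.01, -103.9]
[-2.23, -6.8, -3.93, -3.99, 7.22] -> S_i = Random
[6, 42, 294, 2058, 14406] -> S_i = 6*7^i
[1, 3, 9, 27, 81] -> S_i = 1*3^i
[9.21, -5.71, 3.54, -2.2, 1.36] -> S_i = 9.21*(-0.62)^i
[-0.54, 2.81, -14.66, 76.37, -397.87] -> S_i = -0.54*(-5.21)^i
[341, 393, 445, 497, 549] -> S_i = 341 + 52*i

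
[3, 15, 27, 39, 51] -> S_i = 3 + 12*i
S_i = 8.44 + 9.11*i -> [8.44, 17.55, 26.66, 35.77, 44.88]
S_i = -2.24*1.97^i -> [-2.24, -4.41, -8.69, -17.13, -33.74]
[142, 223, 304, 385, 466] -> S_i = 142 + 81*i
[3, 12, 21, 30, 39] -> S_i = 3 + 9*i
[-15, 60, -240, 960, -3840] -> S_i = -15*-4^i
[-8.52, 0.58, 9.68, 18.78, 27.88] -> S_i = -8.52 + 9.10*i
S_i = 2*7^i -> [2, 14, 98, 686, 4802]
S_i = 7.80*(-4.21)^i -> [7.8, -32.84, 138.25, -582.02, 2450.32]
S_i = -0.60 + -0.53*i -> [-0.6, -1.13, -1.66, -2.19, -2.72]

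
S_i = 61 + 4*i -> [61, 65, 69, 73, 77]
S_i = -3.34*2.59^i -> [-3.34, -8.65, -22.41, -58.03, -150.3]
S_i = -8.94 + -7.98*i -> [-8.94, -16.92, -24.9, -32.88, -40.86]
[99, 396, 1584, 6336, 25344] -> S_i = 99*4^i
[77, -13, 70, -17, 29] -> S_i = Random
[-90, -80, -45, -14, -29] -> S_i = Random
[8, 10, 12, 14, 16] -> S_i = 8 + 2*i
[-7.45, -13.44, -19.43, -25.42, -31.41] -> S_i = -7.45 + -5.99*i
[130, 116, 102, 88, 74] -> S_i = 130 + -14*i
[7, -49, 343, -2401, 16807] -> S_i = 7*-7^i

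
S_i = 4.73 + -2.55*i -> [4.73, 2.18, -0.37, -2.92, -5.47]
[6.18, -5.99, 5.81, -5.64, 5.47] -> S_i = 6.18*(-0.97)^i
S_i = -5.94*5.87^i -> [-5.94, -34.87, -204.67, -1201.44, -7052.43]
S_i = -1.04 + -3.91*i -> [-1.04, -4.95, -8.86, -12.77, -16.68]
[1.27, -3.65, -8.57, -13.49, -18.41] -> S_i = 1.27 + -4.92*i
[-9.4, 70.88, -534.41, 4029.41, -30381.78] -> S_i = -9.40*(-7.54)^i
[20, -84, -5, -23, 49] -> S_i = Random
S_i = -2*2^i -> [-2, -4, -8, -16, -32]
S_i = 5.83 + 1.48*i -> [5.83, 7.31, 8.79, 10.27, 11.75]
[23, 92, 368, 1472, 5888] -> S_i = 23*4^i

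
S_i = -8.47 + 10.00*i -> [-8.47, 1.53, 11.53, 21.53, 31.53]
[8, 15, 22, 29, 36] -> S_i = 8 + 7*i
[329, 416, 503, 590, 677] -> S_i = 329 + 87*i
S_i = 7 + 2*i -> [7, 9, 11, 13, 15]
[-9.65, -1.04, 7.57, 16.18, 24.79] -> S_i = -9.65 + 8.61*i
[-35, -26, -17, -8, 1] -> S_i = -35 + 9*i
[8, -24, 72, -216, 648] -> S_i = 8*-3^i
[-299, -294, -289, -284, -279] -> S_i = -299 + 5*i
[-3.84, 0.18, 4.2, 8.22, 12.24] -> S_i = -3.84 + 4.02*i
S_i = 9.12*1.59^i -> [9.12, 14.5, 23.06, 36.66, 58.29]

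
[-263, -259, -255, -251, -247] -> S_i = -263 + 4*i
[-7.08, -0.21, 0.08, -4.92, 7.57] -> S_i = Random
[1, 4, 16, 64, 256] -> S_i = 1*4^i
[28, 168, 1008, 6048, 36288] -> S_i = 28*6^i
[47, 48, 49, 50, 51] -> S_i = 47 + 1*i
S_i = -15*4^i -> [-15, -60, -240, -960, -3840]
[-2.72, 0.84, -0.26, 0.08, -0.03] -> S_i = -2.72*(-0.31)^i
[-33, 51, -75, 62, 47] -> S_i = Random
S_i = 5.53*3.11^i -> [5.53, 17.2, 53.49, 166.34, 517.33]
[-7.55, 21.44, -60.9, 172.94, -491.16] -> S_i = -7.55*(-2.84)^i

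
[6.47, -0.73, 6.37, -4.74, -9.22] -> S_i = Random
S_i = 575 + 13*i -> [575, 588, 601, 614, 627]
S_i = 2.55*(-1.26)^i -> [2.55, -3.21, 4.05, -5.1, 6.43]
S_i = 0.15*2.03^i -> [0.15, 0.3, 0.62, 1.25, 2.55]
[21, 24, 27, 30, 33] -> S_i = 21 + 3*i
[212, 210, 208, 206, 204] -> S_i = 212 + -2*i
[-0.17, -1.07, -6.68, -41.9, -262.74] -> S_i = -0.17*6.27^i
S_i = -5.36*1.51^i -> [-5.36, -8.09, -12.22, -18.45, -27.87]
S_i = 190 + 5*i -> [190, 195, 200, 205, 210]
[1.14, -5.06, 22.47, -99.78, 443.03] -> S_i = 1.14*(-4.44)^i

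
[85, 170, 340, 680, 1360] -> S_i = 85*2^i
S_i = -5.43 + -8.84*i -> [-5.43, -14.27, -23.11, -31.95, -40.79]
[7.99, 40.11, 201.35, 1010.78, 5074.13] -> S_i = 7.99*5.02^i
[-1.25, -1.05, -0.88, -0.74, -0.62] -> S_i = -1.25*0.84^i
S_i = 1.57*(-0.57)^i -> [1.57, -0.89, 0.51, -0.29, 0.17]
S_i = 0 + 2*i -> [0, 2, 4, 6, 8]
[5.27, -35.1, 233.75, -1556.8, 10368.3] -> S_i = 5.27*(-6.66)^i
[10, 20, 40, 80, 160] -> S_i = 10*2^i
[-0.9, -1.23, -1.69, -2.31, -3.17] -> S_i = -0.90*1.37^i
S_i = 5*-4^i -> [5, -20, 80, -320, 1280]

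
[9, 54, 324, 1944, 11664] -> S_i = 9*6^i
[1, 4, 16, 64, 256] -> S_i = 1*4^i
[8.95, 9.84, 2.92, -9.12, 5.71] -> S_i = Random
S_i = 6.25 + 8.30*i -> [6.25, 14.55, 22.85, 31.15, 39.45]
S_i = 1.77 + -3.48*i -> [1.77, -1.71, -5.19, -8.67, -12.15]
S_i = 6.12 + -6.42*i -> [6.12, -0.3, -6.72, -13.14, -19.56]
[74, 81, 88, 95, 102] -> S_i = 74 + 7*i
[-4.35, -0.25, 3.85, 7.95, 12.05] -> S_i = -4.35 + 4.10*i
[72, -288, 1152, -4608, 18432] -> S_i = 72*-4^i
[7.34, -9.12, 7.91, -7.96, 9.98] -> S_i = Random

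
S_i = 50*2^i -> [50, 100, 200, 400, 800]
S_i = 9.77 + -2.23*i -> [9.77, 7.54, 5.31, 3.08, 0.85]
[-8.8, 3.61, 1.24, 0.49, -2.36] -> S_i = Random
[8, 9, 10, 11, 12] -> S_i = 8 + 1*i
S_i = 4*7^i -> [4, 28, 196, 1372, 9604]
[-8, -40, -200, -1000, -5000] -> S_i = -8*5^i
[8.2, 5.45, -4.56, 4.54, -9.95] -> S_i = Random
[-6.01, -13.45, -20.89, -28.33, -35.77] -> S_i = -6.01 + -7.44*i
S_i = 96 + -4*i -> [96, 92, 88, 84, 80]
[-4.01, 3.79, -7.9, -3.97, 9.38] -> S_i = Random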